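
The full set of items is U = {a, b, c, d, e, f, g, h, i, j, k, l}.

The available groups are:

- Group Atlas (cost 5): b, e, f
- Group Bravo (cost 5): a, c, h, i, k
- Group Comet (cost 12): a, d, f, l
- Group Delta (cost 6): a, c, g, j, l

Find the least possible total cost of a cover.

28

Atlas, Bravo, Comet, Delta together cover every item (Atlas ∪ Bravo ∪ Comet ∪ Delta = {a, b, c, d, e, f, g, h, i, j, k, l}); total cost 5 + 5 + 12 + 6 = 28.
No covering selection has total cost below 28.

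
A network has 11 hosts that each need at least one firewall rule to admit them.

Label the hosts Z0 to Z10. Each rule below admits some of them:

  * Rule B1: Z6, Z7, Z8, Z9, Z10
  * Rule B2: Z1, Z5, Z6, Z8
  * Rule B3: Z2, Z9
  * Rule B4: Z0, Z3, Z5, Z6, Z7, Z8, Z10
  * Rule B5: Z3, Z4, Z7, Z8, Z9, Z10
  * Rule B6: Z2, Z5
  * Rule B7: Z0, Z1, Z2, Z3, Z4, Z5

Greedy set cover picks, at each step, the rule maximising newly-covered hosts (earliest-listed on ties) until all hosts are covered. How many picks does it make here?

Greedy: pick B4 (covers 7 new) → pick B7 (covers 3 new) → pick B1 (covers 1 new). Total picks: 3.
(The true minimum cover uses only 2 rules, so greedy is not optimal here.)

3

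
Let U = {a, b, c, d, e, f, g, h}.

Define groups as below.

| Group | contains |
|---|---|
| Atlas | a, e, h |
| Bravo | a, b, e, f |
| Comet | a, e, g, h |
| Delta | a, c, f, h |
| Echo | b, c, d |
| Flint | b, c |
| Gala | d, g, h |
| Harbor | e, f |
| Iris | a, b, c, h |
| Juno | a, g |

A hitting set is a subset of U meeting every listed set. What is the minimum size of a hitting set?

3

T = {c, e, g} meets every group (each contains at least one member of T), and |T| = 3.
The groups Flint, Harbor, Juno are pairwise disjoint, so any hitting set needs a separate element for each — at least 3. Hence 3 is optimal.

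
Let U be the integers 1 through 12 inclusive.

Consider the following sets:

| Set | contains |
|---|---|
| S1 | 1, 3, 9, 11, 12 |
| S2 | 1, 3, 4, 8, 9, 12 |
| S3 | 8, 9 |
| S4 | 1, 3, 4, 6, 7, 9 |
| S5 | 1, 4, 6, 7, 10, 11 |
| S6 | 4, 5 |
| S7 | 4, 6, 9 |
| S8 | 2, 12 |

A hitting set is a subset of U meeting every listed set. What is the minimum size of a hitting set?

H = {4, 8, 12} meets every set (each contains at least one member of H), and |H| = 3.
The sets S3, S6, S8 are pairwise disjoint, so any hitting set needs a separate item for each — at least 3. Hence 3 is optimal.

3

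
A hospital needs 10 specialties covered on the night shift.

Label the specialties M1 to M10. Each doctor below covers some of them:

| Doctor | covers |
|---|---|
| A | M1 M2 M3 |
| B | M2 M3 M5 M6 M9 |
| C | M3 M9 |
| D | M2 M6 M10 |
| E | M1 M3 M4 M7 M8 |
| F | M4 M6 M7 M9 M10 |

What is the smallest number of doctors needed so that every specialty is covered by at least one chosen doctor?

Take {B, E, F}. Their union is {M1, M2, M3, M4, M5, M6, M7, M8, M9, M10}, which is all 10 specialties.
Only B contains M5, so B is forced; the remaining 5 specialties need at least 2 more doctors (each remaining doctor adds at most 4) — so at least 3 doctors are needed, and 3 is optimal.

3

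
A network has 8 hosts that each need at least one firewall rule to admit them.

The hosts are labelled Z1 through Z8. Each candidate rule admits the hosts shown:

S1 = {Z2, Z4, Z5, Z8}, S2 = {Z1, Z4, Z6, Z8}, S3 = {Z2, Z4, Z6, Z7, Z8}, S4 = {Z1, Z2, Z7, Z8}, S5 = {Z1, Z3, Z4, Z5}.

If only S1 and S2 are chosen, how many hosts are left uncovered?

2

Union of S1, S2 = {Z1, Z2, Z4, Z5, Z6, Z8}.
Not covered: Z3, Z7 — 2 hosts.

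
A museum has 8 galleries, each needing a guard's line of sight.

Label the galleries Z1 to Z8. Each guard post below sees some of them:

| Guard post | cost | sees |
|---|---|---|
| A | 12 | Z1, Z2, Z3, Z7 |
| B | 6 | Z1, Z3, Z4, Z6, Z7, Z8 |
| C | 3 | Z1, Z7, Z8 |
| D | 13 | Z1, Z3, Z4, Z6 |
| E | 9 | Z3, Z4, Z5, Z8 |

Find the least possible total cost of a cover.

27

A, B, E together cover every gallery (A ∪ B ∪ E = {Z1, Z2, Z3, Z4, Z5, Z6, Z7, Z8}); total cost 12 + 6 + 9 = 27.
No covering selection has total cost below 27.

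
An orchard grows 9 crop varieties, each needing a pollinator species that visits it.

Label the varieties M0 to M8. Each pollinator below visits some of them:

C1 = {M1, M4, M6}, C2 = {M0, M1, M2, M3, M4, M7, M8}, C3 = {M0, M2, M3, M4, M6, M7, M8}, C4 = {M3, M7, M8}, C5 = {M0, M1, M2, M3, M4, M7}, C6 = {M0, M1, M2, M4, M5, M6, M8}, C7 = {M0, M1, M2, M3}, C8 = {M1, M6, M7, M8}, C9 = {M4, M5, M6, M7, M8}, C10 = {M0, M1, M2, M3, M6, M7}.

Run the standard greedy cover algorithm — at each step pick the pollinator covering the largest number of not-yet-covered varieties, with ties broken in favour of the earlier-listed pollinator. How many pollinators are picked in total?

Greedy: pick C2 (covers 7 new) → pick C6 (covers 2 new). Total picks: 2.

2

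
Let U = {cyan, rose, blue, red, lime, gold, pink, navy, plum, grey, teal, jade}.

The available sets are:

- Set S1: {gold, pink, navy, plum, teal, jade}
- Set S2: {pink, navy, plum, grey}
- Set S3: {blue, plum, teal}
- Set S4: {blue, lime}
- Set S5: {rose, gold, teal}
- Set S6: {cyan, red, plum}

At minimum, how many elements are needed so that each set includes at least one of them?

H = {rose, blue, plum} meets every set (each contains at least one member of H), and |H| = 3.
The sets S4, S5, S6 are pairwise disjoint, so any hitting set needs a separate element for each — at least 3. Hence 3 is optimal.

3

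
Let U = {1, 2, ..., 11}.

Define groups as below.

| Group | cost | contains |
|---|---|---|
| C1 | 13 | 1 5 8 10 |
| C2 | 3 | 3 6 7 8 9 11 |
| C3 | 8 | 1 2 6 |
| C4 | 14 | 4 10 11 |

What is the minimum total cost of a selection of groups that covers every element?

38

C1, C2, C3, C4 together cover every element (C1 ∪ C2 ∪ C3 ∪ C4 = {1, 2, 3, 4, 5, 6, 7, 8, 9, 10, 11}); total cost 13 + 3 + 8 + 14 = 38.
No covering selection has total cost below 38.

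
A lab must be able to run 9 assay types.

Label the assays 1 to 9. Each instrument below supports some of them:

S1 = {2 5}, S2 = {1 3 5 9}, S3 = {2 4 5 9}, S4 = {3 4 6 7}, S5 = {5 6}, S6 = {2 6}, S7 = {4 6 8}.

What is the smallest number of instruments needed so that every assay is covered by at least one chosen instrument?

4

S1 and S2 and S4 and S7 together: S1 ∪ S2 ∪ S4 ∪ S7 = {1, 2, 3, 4, 5, 6, 7, 8, 9} — every assay is covered.
No 3 of the 7 instruments cover everything (all 35 combinations miss at least one assay), so 4 is optimal.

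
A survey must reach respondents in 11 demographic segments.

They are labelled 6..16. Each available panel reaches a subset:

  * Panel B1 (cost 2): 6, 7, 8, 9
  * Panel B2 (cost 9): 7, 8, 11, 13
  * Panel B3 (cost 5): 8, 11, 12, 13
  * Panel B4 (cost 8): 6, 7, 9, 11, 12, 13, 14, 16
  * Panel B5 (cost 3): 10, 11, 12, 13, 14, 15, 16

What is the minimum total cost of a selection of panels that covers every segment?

5

B1, B5 together cover every segment (B1 ∪ B5 = {6, 7, 8, 9, 10, 11, 12, 13, 14, 15, 16}); total cost 2 + 3 = 5.
No covering selection has total cost below 5.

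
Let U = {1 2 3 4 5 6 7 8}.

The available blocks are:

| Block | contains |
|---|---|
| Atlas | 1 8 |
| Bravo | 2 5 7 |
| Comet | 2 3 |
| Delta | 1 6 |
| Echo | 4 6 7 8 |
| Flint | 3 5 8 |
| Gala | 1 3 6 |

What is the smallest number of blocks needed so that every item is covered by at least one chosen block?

Take {Bravo, Echo, Gala}. Their union is {1, 2, 3, 4, 5, 6, 7, 8}, which is all 8 items.
Only Echo contains 4, so Echo is forced; the remaining 4 items need at least 2 more blocks (each remaining block adds at most 2) — so at least 3 blocks are needed, and 3 is optimal.

3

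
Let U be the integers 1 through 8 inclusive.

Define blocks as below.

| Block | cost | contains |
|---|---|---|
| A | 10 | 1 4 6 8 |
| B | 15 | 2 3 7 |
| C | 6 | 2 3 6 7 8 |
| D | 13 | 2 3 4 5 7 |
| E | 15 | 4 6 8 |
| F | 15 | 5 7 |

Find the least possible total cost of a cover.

23

A, D together cover every element (A ∪ D = {1, 2, 3, 4, 5, 6, 7, 8}); total cost 10 + 13 = 23.
The greedy pick C, A, D costs 29; no covering selection beats 23.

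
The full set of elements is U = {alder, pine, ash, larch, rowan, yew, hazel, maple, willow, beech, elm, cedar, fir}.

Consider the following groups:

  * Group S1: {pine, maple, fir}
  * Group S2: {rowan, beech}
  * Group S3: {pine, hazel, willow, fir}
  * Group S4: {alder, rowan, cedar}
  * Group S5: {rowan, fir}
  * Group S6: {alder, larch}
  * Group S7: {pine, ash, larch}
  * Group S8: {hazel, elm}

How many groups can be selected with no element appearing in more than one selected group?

S1, S2, S6, S8 are pairwise disjoint (S1={pine,maple,fir}; S2={rowan,beech}; S6={alder,larch}; S8={hazel,elm}).
Every remaining group overlaps one of these, and no 5 of the listed groups are pairwise disjoint, so 4 is the maximum.

4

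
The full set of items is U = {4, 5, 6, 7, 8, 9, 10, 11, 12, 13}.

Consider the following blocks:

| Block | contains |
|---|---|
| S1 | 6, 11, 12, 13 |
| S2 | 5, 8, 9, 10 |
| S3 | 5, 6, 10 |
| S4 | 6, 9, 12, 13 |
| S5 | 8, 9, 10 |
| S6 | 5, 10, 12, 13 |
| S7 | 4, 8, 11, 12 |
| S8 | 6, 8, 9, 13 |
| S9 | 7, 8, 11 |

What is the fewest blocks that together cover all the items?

S4 and S6 and S7 and S9 together: S4 ∪ S6 ∪ S7 ∪ S9 = {4, 5, 6, 7, 8, 9, 10, 11, 12, 13} — every item is covered.
No 3 of the 9 blocks cover everything (all 84 combinations miss at least one item), so 4 is optimal.

4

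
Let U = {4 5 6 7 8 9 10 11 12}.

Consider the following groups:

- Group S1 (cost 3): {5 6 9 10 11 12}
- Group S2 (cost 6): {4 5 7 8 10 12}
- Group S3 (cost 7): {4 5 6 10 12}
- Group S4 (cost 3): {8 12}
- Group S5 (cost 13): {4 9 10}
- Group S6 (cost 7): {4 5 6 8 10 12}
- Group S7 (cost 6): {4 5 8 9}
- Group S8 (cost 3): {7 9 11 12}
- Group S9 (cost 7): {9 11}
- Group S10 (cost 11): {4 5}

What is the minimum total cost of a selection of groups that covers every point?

9

S1, S2 together cover every point (S1 ∪ S2 = {4, 5, 6, 7, 8, 9, 10, 11, 12}); total cost 3 + 6 = 9.
No covering selection has total cost below 9.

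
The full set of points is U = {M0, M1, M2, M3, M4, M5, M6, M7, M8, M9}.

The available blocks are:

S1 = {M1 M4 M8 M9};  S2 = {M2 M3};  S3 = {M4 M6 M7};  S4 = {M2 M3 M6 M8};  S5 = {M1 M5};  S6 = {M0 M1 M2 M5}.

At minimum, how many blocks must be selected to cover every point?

Take {S1, S3, S4, S6}. Their union is {M0, M1, M2, M3, M4, M5, M6, M7, M8, M9}, which is all 10 points.
No 3 of the 6 blocks cover everything (all 20 combinations miss at least one point), so 4 is optimal.

4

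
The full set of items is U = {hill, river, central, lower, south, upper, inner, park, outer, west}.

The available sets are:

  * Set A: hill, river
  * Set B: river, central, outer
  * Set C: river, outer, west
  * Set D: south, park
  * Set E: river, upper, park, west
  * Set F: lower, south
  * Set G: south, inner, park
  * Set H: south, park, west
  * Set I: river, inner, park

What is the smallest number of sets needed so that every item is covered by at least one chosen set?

A and B and E and F and I together: A ∪ B ∪ E ∪ F ∪ I = {hill, river, central, lower, south, upper, inner, park, outer, west} — every item is covered.
No 4 of the 9 sets cover everything (all 126 combinations miss at least one item), so 5 is optimal.

5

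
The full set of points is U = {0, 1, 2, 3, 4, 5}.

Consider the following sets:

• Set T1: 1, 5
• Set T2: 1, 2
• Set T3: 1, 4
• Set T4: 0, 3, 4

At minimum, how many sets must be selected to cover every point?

3

T1 and T2 and T4 together: T1 ∪ T2 ∪ T4 = {0, 1, 2, 3, 4, 5} — every point is covered.
Only T4 contains 0, so T4 is forced; the remaining 3 points need at least 2 more sets (each remaining set adds at most 2) — so at least 3 sets are needed, and 3 is optimal.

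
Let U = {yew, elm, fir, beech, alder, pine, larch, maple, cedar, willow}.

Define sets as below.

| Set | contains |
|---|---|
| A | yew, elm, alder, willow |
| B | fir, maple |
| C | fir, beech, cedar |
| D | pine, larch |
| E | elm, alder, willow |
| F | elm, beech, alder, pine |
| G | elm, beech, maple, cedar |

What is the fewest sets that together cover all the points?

Take {A, B, C, D}. Their union is {yew, elm, fir, beech, alder, pine, larch, maple, cedar, willow}, which is all 10 points.
No 3 of the 7 sets cover everything (all 35 combinations miss at least one point), so 4 is optimal.

4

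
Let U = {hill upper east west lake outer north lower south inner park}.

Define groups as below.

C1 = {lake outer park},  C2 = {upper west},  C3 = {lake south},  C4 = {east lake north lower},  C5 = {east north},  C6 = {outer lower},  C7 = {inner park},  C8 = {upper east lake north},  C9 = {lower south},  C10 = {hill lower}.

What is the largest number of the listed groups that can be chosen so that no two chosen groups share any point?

5

C2, C3, C5, C7, C10 are pairwise disjoint (C2={upper,west}; C3={lake,south}; C5={east,north}; C7={inner,park}; C10={hill,lower}).
Every remaining group overlaps one of these, and no 6 of the listed groups are pairwise disjoint, so 5 is the maximum.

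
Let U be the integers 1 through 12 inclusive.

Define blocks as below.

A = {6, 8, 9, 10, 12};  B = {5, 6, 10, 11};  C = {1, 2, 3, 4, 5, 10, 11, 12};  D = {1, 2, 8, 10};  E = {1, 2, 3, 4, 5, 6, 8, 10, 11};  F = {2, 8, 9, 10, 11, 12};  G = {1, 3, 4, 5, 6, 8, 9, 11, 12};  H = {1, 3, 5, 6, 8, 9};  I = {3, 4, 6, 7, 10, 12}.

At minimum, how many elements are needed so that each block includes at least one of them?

T = {6, 10} meets every block (each contains at least one member of T), and |T| = 2.
No single element lies in every block, so at least 2 are needed and 2 is optimal.

2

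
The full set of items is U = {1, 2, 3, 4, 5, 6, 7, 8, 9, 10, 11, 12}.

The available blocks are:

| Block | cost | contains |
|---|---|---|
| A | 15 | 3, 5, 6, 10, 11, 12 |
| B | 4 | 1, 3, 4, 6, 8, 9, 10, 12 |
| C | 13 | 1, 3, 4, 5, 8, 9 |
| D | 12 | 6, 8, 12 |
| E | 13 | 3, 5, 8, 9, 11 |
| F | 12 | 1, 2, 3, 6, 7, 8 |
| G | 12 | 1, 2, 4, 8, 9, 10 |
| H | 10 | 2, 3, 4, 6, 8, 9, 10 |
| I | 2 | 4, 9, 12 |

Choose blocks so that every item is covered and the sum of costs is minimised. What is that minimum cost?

B, E, F together cover every item (B ∪ E ∪ F = {1, 2, 3, 4, 5, 6, 7, 8, 9, 10, 11, 12}); total cost 4 + 13 + 12 = 29.
No covering selection has total cost below 29.

29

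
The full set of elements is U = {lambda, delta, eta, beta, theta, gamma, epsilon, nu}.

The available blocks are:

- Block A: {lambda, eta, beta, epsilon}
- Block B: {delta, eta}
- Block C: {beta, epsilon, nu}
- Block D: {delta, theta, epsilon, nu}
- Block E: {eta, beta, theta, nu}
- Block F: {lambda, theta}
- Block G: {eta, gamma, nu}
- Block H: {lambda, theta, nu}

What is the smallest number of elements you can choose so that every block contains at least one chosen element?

Take T = {lambda, eta, epsilon}. Each listed block contains at least one of these, so T is a hitting set of size 3.
The blocks B, C, F are pairwise disjoint, so any hitting set needs a separate element for each — at least 3. Hence 3 is optimal.

3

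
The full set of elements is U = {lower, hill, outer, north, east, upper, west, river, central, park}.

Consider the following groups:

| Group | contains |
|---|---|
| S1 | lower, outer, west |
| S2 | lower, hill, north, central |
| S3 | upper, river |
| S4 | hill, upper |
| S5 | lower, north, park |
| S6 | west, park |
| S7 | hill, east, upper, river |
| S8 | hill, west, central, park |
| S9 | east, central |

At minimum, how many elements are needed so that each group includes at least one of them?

4

Take H = {lower, east, upper, park}. Each listed group contains at least one of these, so H is a hitting set of size 4.
No choice of 3 elements meets every group, so 4 is the minimum.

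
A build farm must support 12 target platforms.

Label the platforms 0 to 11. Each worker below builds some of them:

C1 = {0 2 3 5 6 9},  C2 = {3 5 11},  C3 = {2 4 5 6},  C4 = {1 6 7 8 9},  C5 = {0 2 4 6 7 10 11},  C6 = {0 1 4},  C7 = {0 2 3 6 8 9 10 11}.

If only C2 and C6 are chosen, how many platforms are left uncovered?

Union of C2, C6 = {0, 1, 3, 4, 5, 11}.
Not covered: 2, 6, 7, 8, 9, 10 — 6 platforms.

6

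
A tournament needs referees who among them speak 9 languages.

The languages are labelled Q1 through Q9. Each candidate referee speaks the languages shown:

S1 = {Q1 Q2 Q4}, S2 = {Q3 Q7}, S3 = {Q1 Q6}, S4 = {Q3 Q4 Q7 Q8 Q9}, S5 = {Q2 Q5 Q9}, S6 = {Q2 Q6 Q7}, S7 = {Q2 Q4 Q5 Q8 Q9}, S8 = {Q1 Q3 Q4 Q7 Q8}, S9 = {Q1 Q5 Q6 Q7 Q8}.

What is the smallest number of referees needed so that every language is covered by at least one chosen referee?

3

S1 and S4 and S9 together: S1 ∪ S4 ∪ S9 = {Q1, Q2, Q3, Q4, Q5, Q6, Q7, Q8, Q9} — every language is covered.
No 2 of the 9 referees cover everything (all 36 combinations miss at least one language), so 3 is optimal.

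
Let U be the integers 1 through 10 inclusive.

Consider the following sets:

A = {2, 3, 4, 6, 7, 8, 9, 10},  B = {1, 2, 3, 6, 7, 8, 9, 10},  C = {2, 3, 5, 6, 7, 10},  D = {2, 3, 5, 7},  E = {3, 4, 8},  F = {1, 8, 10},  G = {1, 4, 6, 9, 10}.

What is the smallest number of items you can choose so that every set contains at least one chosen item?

2

The 2 items {1, 3} hit every set.
The sets D, G are pairwise disjoint, so any hitting set needs a separate item for each — at least 2. Hence 2 is optimal.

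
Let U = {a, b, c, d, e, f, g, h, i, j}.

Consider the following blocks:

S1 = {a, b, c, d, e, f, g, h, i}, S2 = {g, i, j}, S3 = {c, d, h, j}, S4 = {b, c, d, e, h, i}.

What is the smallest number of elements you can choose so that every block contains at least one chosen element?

The 2 elements {i, j} hit every block.
No single element lies in every block, so at least 2 are needed and 2 is optimal.

2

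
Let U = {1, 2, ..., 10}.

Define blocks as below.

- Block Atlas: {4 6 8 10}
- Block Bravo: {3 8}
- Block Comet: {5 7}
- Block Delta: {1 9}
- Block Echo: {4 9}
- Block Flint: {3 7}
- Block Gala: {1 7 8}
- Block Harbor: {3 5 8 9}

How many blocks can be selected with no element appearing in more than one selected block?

Atlas, Comet, Delta are pairwise disjoint (Atlas={4,6,8,10}; Comet={5,7}; Delta={1,9}).
Every remaining block overlaps one of these, and no 4 of the listed blocks are pairwise disjoint, so 3 is the maximum.

3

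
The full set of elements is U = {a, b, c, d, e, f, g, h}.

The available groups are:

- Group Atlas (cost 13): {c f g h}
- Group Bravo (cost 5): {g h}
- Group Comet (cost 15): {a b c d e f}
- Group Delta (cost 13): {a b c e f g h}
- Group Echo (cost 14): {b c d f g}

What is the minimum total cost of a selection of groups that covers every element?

20

Bravo, Comet together cover every element (Bravo ∪ Comet = {a, b, c, d, e, f, g, h}); total cost 5 + 15 = 20.
The greedy pick Delta, Echo costs 27; no covering selection beats 20.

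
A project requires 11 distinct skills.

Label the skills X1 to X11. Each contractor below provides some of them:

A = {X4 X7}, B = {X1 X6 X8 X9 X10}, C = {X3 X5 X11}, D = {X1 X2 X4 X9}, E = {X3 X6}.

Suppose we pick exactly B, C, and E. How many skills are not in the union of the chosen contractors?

Union of B, C, E = {X1, X3, X5, X6, X8, X9, X10, X11}.
Not covered: X2, X4, X7 — 3 skills.

3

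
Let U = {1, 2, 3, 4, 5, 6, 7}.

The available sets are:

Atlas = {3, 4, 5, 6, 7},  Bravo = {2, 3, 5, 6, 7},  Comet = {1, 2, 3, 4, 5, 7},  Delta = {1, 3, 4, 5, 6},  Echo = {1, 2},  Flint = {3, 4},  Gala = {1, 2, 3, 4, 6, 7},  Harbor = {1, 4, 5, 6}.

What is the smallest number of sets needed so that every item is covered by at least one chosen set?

Take {Atlas, Echo}. Their union is {1, 2, 3, 4, 5, 6, 7}, which is all 7 items.
No single set has all 7 items (the largest, Comet, has 6), so 2 is optimal.

2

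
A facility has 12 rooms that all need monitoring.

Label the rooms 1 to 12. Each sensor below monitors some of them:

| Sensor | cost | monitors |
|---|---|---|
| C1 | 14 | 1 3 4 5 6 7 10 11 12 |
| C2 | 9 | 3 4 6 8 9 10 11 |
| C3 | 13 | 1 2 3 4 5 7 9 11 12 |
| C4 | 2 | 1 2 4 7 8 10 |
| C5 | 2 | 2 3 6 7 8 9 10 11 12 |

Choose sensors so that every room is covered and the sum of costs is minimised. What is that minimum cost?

15

C3, C5 together cover every room (C3 ∪ C5 = {1, 2, 3, 4, 5, 6, 7, 8, 9, 10, 11, 12}); total cost 13 + 2 = 15.
The greedy pick C5, C4, C3 costs 17; no covering selection beats 15.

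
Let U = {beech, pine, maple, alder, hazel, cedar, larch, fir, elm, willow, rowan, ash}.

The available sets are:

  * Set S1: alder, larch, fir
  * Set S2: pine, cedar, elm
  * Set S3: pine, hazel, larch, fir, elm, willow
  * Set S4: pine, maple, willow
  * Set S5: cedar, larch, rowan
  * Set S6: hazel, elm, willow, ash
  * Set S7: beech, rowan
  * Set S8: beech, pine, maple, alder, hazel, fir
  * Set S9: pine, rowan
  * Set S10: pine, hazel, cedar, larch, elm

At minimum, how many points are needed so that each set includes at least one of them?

4

H = {pine, fir, willow, rowan} meets every set (each contains at least one member of H), and |H| = 4.
No choice of 3 points meets every set, so 4 is the minimum.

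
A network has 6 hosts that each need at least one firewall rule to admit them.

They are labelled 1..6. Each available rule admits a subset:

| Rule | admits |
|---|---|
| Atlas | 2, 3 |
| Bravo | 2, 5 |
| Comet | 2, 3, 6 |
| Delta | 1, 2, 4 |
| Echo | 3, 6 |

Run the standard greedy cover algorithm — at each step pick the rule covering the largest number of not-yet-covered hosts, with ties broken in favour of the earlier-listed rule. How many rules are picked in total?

3

Greedy: pick Comet (covers 3 new) → pick Delta (covers 2 new) → pick Bravo (covers 1 new). Total picks: 3.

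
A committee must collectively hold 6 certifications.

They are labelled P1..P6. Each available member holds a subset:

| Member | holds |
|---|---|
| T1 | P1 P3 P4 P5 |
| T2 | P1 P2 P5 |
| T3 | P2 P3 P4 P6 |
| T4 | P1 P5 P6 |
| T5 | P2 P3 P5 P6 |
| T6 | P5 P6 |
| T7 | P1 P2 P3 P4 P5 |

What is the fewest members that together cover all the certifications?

2

Take {T1, T3}. Their union is {P1, P2, P3, P4, P5, P6}, which is all 6 certifications.
No single member has all 6 certifications (the largest, T7, has 5), so 2 is optimal.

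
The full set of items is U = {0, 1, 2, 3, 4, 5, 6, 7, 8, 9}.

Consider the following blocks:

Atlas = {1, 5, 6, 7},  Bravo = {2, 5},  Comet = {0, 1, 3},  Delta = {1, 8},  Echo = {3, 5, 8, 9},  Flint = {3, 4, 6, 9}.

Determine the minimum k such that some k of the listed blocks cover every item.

Atlas, Bravo, Comet, Delta, and Flint cover everything between them: the union {0, 1, 2, 3, 4, 5, 6, 7, 8, 9} is all of U.
No 4 of the 6 blocks cover everything (all 15 combinations miss at least one item), so 5 is optimal.

5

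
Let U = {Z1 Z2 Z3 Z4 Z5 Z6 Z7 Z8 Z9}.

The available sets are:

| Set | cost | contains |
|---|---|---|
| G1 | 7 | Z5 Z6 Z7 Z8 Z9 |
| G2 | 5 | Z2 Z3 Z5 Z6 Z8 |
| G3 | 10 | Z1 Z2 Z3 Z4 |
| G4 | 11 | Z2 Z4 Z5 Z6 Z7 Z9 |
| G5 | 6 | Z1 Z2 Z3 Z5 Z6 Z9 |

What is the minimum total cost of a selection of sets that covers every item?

G1, G3 together cover every item (G1 ∪ G3 = {Z1, Z2, Z3, Z4, Z5, Z6, Z7, Z8, Z9}); total cost 7 + 10 = 17.
The greedy pick G2, G5, G4 costs 22; no covering selection beats 17.

17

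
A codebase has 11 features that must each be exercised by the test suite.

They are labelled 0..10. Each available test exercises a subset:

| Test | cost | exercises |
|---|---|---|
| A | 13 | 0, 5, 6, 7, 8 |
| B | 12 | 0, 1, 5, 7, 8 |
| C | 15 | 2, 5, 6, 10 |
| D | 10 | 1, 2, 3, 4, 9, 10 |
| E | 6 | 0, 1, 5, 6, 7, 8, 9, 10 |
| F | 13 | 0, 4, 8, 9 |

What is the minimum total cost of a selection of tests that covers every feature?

16

D, E together cover every feature (D ∪ E = {0, 1, 2, 3, 4, 5, 6, 7, 8, 9, 10}); total cost 10 + 6 = 16.
No covering selection has total cost below 16.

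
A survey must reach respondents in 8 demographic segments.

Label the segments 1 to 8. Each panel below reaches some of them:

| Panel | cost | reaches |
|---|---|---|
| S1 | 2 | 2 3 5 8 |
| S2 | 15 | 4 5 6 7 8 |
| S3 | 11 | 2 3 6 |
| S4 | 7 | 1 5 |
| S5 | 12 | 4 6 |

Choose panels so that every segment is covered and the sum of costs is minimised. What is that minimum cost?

S1, S2, S4 together cover every segment (S1 ∪ S2 ∪ S4 = {1, 2, 3, 4, 5, 6, 7, 8}); total cost 2 + 15 + 7 = 24.
No covering selection has total cost below 24.

24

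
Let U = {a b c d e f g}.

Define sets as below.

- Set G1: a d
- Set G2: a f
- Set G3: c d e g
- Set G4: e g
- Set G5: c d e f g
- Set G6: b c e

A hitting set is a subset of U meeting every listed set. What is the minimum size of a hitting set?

2

H = {a, e} meets every set (each contains at least one member of H), and |H| = 2.
The sets G2, G6 are pairwise disjoint, so any hitting set needs a separate element for each — at least 2. Hence 2 is optimal.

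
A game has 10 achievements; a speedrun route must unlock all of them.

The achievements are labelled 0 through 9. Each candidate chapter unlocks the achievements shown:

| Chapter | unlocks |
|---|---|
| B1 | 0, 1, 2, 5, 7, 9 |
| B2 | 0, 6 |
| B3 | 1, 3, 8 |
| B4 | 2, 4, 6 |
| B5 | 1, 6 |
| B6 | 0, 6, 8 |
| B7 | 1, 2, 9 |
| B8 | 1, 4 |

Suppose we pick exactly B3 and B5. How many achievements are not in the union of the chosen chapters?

Union of B3, B5 = {1, 3, 6, 8}.
Not covered: 0, 2, 4, 5, 7, 9 — 6 achievements.

6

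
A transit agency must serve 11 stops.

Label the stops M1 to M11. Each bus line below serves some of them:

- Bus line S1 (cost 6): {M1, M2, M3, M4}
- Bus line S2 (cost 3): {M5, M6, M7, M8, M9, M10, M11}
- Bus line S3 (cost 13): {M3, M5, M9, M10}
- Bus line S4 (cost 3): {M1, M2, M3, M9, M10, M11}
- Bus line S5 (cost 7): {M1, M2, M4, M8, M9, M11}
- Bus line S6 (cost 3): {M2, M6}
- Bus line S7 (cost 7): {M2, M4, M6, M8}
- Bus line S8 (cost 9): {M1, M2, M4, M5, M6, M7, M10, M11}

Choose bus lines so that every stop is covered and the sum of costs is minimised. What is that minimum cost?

S1, S2 together cover every stop (S1 ∪ S2 = {M1, M2, M3, M4, M5, M6, M7, M8, M9, M10, M11}); total cost 6 + 3 = 9.
The greedy pick S2, S4, S1 costs 12; no covering selection beats 9.

9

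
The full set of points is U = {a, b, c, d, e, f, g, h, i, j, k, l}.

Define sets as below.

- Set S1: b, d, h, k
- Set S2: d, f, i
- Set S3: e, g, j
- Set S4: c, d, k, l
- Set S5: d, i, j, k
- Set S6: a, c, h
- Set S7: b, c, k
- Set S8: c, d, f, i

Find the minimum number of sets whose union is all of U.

5

Take {S3, S4, S6, S7, S8}. Their union is {a, b, c, d, e, f, g, h, i, j, k, l}, which is all 12 points.
No 4 of the 8 sets cover everything (all 70 combinations miss at least one point), so 5 is optimal.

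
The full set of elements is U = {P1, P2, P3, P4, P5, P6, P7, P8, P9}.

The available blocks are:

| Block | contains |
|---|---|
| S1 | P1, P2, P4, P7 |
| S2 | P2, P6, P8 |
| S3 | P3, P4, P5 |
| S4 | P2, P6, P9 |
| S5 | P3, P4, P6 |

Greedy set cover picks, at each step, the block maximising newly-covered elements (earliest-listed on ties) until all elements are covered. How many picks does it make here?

Greedy: pick S1 (covers 4 new) → pick S2 (covers 2 new) → pick S3 (covers 2 new) → pick S4 (covers 1 new). Total picks: 4.

4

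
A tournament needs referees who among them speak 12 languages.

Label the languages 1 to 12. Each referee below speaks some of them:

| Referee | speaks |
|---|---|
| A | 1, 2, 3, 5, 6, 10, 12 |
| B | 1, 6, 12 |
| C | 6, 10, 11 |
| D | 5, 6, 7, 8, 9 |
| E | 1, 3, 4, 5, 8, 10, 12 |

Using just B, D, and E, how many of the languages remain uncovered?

Union of B, D, E = {1, 3, 4, 5, 6, 7, 8, 9, 10, 12}.
Not covered: 2, 11 — 2 languages.

2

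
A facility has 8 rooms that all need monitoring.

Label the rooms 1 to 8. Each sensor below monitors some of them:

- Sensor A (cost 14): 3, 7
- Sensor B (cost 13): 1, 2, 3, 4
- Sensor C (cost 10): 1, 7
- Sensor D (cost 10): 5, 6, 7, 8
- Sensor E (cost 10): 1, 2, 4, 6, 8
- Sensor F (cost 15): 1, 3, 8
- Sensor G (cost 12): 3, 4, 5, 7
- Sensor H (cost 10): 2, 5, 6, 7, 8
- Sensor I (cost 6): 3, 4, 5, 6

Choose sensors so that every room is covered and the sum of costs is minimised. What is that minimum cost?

E, G together cover every room (E ∪ G = {1, 2, 3, 4, 5, 6, 7, 8}); total cost 10 + 12 = 22.
The greedy pick I, E, C costs 26; no covering selection beats 22.

22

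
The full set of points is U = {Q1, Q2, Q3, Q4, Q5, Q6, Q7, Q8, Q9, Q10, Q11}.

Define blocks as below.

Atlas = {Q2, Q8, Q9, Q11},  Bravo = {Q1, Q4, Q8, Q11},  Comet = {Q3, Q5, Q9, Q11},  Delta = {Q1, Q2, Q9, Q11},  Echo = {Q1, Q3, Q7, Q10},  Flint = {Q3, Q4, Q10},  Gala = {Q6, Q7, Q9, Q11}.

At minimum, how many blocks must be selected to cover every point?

Take {Bravo, Comet, Delta, Echo, Gala}. Their union is {Q1, Q2, Q3, Q4, Q5, Q6, Q7, Q8, Q9, Q10, Q11}, which is all 11 points.
No 4 of the 7 blocks cover everything (all 35 combinations miss at least one point), so 5 is optimal.

5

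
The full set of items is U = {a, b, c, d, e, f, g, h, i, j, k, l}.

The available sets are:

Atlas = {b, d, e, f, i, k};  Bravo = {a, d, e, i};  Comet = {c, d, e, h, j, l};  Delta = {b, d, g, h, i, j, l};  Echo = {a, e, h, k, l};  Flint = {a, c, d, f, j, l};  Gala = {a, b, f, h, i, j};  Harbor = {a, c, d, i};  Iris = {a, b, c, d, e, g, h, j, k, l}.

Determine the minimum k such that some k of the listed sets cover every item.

Atlas and Iris cover everything between them: the union {a, b, c, d, e, f, g, h, i, j, k, l} is all of U.
No single set has all 12 items (the largest, Iris, has 10), so 2 is optimal.

2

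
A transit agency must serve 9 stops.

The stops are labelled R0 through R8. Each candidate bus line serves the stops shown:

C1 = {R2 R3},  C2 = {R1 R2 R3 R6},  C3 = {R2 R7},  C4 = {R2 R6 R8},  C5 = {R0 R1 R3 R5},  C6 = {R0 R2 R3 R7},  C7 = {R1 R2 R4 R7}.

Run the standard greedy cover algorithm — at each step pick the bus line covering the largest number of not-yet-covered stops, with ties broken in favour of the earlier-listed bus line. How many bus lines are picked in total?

Greedy: pick C2 (covers 4 new) → pick C5 (covers 2 new) → pick C7 (covers 2 new) → pick C4 (covers 1 new). Total picks: 4.
(The true minimum cover uses only 3 bus lines, so greedy is not optimal here.)

4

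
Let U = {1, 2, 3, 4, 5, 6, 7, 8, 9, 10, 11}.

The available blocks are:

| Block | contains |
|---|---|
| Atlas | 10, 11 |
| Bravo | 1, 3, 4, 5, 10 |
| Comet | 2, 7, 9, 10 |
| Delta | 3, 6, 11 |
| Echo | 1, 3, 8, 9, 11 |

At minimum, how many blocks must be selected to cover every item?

Take {Bravo, Comet, Delta, Echo}. Their union is {1, 2, 3, 4, 5, 6, 7, 8, 9, 10, 11}, which is all 11 items.
No 3 of the 5 blocks cover everything (all 10 combinations miss at least one item), so 4 is optimal.

4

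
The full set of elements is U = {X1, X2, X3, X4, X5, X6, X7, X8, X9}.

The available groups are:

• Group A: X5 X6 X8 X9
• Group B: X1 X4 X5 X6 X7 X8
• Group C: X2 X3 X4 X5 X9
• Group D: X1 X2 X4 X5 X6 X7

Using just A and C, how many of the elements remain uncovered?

2

Union of A, C = {X2, X3, X4, X5, X6, X8, X9}.
Not covered: X1, X7 — 2 elements.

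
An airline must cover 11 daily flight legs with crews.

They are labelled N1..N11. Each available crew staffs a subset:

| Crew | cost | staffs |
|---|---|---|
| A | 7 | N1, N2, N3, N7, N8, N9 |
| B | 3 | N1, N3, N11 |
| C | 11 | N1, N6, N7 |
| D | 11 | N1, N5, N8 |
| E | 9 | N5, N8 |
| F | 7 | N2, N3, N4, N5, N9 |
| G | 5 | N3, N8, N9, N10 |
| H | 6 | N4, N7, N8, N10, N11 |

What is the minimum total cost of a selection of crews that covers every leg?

C, F, H together cover every leg (C ∪ F ∪ H = {N1, N2, N3, N4, N5, N6, N7, N8, N9, N10, N11}); total cost 11 + 7 + 6 = 24.
The greedy pick B, H, F, C costs 27; no covering selection beats 24.

24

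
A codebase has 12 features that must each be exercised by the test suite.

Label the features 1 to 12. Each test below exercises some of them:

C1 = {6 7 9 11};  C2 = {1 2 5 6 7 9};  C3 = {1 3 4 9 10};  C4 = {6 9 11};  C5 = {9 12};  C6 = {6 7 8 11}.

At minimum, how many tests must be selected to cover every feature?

Take {C2, C3, C5, C6}. Their union is {1, 2, 3, 4, 5, 6, 7, 8, 9, 10, 11, 12}, which is all 12 features.
No 3 of the 6 tests cover everything (all 20 combinations miss at least one feature), so 4 is optimal.

4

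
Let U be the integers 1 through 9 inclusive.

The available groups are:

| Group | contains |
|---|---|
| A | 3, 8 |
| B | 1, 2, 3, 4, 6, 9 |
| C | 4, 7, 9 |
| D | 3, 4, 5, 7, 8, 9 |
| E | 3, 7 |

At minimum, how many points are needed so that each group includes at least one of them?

2

The 2 points {3, 7} hit every group.
The groups A, C are pairwise disjoint, so any hitting set needs a separate point for each — at least 2. Hence 2 is optimal.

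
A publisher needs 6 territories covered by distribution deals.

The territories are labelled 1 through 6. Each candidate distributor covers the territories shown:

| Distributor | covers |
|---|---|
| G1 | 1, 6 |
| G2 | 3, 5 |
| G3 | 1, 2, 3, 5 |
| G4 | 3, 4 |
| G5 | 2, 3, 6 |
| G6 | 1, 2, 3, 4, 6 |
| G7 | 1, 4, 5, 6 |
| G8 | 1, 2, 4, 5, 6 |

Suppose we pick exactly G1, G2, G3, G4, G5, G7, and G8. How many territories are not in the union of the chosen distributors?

0

Union of G1, G2, G3, G4, G5, G7, G8 = {1, 2, 3, 4, 5, 6} — that's every territory, so 0 are uncovered.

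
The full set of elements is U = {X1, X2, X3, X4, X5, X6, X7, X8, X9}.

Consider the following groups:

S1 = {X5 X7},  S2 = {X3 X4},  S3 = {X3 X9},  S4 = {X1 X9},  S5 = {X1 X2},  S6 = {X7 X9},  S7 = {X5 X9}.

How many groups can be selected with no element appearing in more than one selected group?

S1, S2, S5 are pairwise disjoint (S1={X5,X7}; S2={X3,X4}; S5={X1,X2}).
Every remaining group overlaps one of these, and no 4 of the listed groups are pairwise disjoint, so 3 is the maximum.

3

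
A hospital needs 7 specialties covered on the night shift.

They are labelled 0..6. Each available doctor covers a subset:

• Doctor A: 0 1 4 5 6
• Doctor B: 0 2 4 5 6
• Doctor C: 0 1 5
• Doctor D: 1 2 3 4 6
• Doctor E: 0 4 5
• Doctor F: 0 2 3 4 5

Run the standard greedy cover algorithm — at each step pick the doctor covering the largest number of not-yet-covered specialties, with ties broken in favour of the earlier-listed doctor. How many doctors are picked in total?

Greedy: pick A (covers 5 new) → pick D (covers 2 new). Total picks: 2.

2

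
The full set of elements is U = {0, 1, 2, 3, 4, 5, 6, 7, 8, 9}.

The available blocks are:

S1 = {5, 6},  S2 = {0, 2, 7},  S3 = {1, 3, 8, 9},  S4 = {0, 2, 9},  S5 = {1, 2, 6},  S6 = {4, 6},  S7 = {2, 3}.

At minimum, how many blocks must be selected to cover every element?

S1, S2, S3, and S6 cover everything between them: the union {0, 1, 2, 3, 4, 5, 6, 7, 8, 9} is all of U.
No 3 of the 7 blocks cover everything (all 35 combinations miss at least one element), so 4 is optimal.

4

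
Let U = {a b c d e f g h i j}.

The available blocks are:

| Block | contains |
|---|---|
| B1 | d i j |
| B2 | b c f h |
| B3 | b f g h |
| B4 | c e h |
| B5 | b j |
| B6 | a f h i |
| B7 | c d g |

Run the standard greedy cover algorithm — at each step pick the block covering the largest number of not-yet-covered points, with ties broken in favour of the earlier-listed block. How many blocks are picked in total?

5

Greedy: pick B2 (covers 4 new) → pick B1 (covers 3 new) → pick B3 (covers 1 new) → pick B4 (covers 1 new) → pick B6 (covers 1 new). Total picks: 5.
(The true minimum cover uses only 4 blocks, so greedy is not optimal here.)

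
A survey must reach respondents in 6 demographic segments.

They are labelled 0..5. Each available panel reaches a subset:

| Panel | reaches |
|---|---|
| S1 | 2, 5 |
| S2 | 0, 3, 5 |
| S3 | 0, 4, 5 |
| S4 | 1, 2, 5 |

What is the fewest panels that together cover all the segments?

S2 and S3 and S4 together: S2 ∪ S3 ∪ S4 = {0, 1, 2, 3, 4, 5} — every segment is covered.
Only S4 contains 1, so S4 is forced; the remaining 3 segments need at least 2 more panels (each remaining panel adds at most 2) — so at least 3 panels are needed, and 3 is optimal.

3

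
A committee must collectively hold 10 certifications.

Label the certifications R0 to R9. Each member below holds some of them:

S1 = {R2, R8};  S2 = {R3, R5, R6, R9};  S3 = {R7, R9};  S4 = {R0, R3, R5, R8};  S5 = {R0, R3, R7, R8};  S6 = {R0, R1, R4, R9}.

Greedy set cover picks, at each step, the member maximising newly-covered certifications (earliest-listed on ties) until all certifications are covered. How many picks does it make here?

4

Greedy: pick S2 (covers 4 new) → pick S5 (covers 3 new) → pick S6 (covers 2 new) → pick S1 (covers 1 new). Total picks: 4.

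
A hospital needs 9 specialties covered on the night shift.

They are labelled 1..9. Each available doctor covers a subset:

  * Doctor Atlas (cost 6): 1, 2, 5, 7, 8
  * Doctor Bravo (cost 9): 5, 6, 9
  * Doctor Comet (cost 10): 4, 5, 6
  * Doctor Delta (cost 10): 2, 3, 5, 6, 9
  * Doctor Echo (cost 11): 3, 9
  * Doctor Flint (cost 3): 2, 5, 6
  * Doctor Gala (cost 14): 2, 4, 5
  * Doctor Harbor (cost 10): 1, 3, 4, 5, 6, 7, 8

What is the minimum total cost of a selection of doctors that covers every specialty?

Delta, Harbor together cover every specialty (Delta ∪ Harbor = {1, 2, 3, 4, 5, 6, 7, 8, 9}); total cost 10 + 10 = 20.
The greedy pick Flint, Atlas, Delta, Comet costs 29; no covering selection beats 20.

20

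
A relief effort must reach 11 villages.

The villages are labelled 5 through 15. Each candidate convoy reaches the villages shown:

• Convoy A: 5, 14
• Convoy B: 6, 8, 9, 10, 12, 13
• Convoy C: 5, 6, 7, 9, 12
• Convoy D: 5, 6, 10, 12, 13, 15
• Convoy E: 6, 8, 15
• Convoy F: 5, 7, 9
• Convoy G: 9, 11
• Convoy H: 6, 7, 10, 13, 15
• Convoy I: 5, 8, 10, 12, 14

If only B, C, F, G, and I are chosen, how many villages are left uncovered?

Union of B, C, F, G, I = {5, 6, 7, 8, 9, 10, 11, 12, 13, 14}.
Not covered: 15 — 1 village.

1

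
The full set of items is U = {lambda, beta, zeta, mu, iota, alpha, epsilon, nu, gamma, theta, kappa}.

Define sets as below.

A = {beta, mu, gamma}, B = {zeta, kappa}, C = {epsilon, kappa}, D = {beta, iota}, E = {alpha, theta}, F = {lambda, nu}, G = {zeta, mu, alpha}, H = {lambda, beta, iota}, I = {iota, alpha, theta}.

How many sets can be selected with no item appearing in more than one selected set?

A, C, F, I are pairwise disjoint (A={beta,mu,gamma}; C={epsilon,kappa}; F={lambda,nu}; I={iota,alpha,theta}).
Every remaining set overlaps one of these, and no 5 of the listed sets are pairwise disjoint, so 4 is the maximum.

4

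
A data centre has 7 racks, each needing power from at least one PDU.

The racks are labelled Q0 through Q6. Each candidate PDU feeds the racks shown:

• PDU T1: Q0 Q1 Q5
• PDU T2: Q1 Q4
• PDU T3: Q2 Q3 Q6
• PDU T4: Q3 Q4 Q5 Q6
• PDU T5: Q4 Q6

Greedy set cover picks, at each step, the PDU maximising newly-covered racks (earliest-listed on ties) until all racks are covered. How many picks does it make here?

3

Greedy: pick T4 (covers 4 new) → pick T1 (covers 2 new) → pick T3 (covers 1 new). Total picks: 3.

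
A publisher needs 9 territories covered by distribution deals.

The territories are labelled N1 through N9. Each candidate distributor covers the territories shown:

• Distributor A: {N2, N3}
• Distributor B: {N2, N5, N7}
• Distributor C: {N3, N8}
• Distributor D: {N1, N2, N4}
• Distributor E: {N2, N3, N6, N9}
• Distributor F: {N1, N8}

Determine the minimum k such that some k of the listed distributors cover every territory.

Take {B, C, D, E}. Their union is {N1, N2, N3, N4, N5, N6, N7, N8, N9}, which is all 9 territories.
Only E contains N6, so E is forced; the remaining 5 territories need at least 3 more distributors (each remaining distributor adds at most 2) — so at least 4 distributors are needed, and 4 is optimal.

4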